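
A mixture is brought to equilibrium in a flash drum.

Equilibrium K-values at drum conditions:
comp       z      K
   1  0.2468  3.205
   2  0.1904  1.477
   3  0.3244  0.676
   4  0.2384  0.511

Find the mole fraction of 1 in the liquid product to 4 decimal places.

Iterate (Newton) starting at ψ = 0.7:
  ψ = 0.7000: g = -0.03114, g' = -0.3986 → ψ = 0.6219
  ψ = 0.6219: g = 0.00040, g' = -0.4103 → ψ = 0.6228
Converged at ψ = 0.6228.
Compositions from xᵢ = zᵢ/(1+ψ(Kᵢ−1)), yᵢ = Kᵢxᵢ:
  1: x = 0.1040, y = 0.3333
  2: x = 0.1468, y = 0.2168
  3: x = 0.4064, y = 0.2747
  4: x = 0.3428, y = 0.1752

x_1 = 0.1040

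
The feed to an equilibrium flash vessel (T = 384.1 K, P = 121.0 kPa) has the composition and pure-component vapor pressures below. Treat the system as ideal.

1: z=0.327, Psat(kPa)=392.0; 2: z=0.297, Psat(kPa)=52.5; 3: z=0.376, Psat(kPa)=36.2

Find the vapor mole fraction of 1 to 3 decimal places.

Raoult's law: Kᵢ = Pᵢˢᵃᵗ/P = Pᵢˢᵃᵗ/121.0.
  K_1 = 392.0/121.0 = 3.23967, K_2 = 52.5/121.0 = 0.43388, K_3 = 36.2/121.0 = 0.29917
Let β = V/F and solve Σ zᵢ(Kᵢ−1)/(1+β(Kᵢ−1)) = 0.
Check two-phase: ΣzᵢKᵢ = 1.301 > 1 and Σzᵢ/Kᵢ = 2.042 > 1, so g(0) = 0.301 > 0 and g(1) = -1.042 < 0.
Newton–Raphson from β = 0.66:
  β = 0.660: g = -0.4632, g' = -1.149 → β = 0.257
  β = 0.257: g = -0.0532, g' = -1.066 → β = 0.207
  β = 0.207: g = 0.0018, g' = -1.141 → β = 0.208
Converged at β = 0.208.
Compositions from xᵢ = zᵢ/(1+β(Kᵢ−1)), yᵢ = Kᵢxᵢ:
  1: x = 0.223, y = 0.722
  2: x = 0.337, y = 0.146
  3: x = 0.440, y = 0.132

y_1 = 0.722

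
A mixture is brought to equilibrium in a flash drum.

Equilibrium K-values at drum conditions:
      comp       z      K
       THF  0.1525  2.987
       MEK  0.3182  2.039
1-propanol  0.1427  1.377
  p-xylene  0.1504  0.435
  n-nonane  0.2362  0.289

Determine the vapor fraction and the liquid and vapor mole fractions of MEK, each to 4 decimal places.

ψ = 0.5509, x_MEK = 0.2024, y_MEK = 0.4126

Material balance + equilibrium reduce to Σ zᵢ(Kᵢ−1)/(1+ψ(Kᵢ−1)) = 0.
Check two-phase: ΣzᵢKᵢ = 1.4345 > 1 and Σzᵢ/Kᵢ = 1.4738 > 1, so g(0) = 0.4345 > 0 and g(1) = -0.4738 < 0.
Newton–Raphson from ψ = 0.5:
  ψ = 0.5000: g = 0.03584, g' = -0.6954 → ψ = 0.5515
  ψ = 0.5515: g = -0.00044, g' = -0.7143 → ψ = 0.5509
Converged at ψ = 0.5509.
Compositions from xᵢ = zᵢ/(1+ψ(Kᵢ−1)), yᵢ = Kᵢxᵢ:
  THF: x = 0.0728, y = 0.2175
  MEK: x = 0.2024, y = 0.4126
  1-propanol: x = 0.1182, y = 0.1627
  p-xylene: x = 0.2184, y = 0.0950
  n-nonane: x = 0.3883, y = 0.1122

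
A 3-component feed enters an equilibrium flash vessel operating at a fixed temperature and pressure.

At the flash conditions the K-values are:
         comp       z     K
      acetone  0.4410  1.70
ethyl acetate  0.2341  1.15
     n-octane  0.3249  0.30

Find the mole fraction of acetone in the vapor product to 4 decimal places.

Newton iteration, β⁰ = 0.31:
  β = 0.3100: g = -0.00325, g' = -0.4104 → β = 0.3021
Converged at β = 0.3021.
Compositions from xᵢ = zᵢ/(1+β(Kᵢ−1)), yᵢ = Kᵢxᵢ:
  acetone: x = 0.3640, y = 0.6188
  ethyl acetate: x = 0.2240, y = 0.2575
  n-octane: x = 0.4120, y = 0.1236

y_acetone = 0.6188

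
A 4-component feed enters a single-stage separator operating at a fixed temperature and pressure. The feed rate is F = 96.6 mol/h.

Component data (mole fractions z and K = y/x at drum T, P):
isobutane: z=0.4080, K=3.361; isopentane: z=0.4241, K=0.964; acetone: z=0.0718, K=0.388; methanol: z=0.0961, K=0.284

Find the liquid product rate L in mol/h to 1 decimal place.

Newton–Raphson from β = 0.5:
  β = 0.5000: g = 0.25573, g' = -0.6543 → β = 0.8909
  β = 0.8909: g = 0.00801, g' = -0.7424 → β = 0.9017
  β = 0.9017: g = -0.00009, g' = -0.7590 → β = 0.9015
Converged at β = 0.9015.
Then V = β·F = 0.9015·96.6 = 87.1 mol/h and L = F − V = 9.5 mol/h.

L = 9.5 mol/h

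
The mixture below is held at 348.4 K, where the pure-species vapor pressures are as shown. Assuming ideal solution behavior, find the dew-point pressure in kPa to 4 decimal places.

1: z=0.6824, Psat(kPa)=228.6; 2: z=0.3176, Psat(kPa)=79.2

At the dew point ψ → 1, so Σzᵢ/Kᵢ = 1 with Kᵢ = Pᵢˢᵃᵗ/P ⇒ 1/P = Σzᵢ/Pᵢˢᵃᵗ.
1/P = 0.6824/228.6 + 0.3176/79.2 = 0.0069952 ⇒ P = 142.9546 kPa

Pdew = 142.9546 kPa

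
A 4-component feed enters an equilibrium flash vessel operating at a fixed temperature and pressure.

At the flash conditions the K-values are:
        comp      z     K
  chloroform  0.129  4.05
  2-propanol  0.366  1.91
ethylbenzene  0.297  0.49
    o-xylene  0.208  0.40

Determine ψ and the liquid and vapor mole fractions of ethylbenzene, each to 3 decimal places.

Rachford–Rice: g(ψ) = Σ zᵢ(Kᵢ−1)/(1+ψ(Kᵢ−1)) = 0.
g(0) = ΣzᵢKᵢ − 1 = 0.450 and g(1) = 1 − Σzᵢ/Kᵢ = -0.350, so a root lies in (0, 1).
Iterate (Newton) starting at ψ = 0.48:
  ψ = 0.480: g = 0.0156, g' = -0.628 → ψ = 0.505
Converged at ψ = 0.505.
Compositions from xᵢ = zᵢ/(1+ψ(Kᵢ−1)), yᵢ = Kᵢxᵢ:
  chloroform: x = 0.051, y = 0.206
  2-propanol: x = 0.251, y = 0.479
  ethylbenzene: x = 0.400, y = 0.196
  o-xylene: x = 0.298, y = 0.119

ψ = 0.505, x_ethylbenzene = 0.400, y_ethylbenzene = 0.196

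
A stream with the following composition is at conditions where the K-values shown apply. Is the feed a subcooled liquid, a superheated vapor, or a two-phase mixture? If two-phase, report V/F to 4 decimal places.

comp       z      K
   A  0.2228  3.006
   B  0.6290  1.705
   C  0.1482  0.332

ΣzᵢKᵢ = 1.7914; Σzᵢ/Kᵢ = 0.8894.
Since Σzᵢ/Kᵢ < 1 the mixture is above its dew point — single vapor phase.

superheated vapor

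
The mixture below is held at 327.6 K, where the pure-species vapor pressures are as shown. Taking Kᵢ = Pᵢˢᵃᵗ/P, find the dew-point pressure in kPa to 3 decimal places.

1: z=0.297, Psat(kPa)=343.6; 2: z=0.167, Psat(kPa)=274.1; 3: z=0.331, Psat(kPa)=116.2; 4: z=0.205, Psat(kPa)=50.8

At the dew point ψ → 1, so Σzᵢ/Kᵢ = 1 with Kᵢ = Pᵢˢᵃᵗ/P ⇒ 1/P = Σzᵢ/Pᵢˢᵃᵗ.
1/P = 0.297/343.6 + 0.167/274.1 + 0.331/116.2 + 0.205/50.8 = 0.008358 ⇒ P = 119.651 kPa

Pdew = 119.651 kPa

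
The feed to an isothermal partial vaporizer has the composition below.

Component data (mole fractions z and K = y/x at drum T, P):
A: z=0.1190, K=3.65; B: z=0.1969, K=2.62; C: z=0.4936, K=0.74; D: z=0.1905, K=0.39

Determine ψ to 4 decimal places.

ψ = 0.4943

Material balance + equilibrium reduce to Σ zᵢ(Kᵢ−1)/(1+ψ(Kᵢ−1)) = 0.
Feasibility: ΣzᵢKᵢ = 1.3898, Σzᵢ/Kᵢ = 1.2632 — both > 1, two phases present.
Newton–Raphson from ψ = 0.49:
  ψ = 0.4900: g = 0.00220, g' = -0.5068 → ψ = 0.4943
Converged at ψ = 0.4943.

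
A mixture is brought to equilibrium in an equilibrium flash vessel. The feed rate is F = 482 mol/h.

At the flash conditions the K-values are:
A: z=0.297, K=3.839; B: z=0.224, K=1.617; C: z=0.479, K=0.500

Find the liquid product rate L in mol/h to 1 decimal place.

L = 136.2 mol/h

Let ψ = V/F and solve Σ zᵢ(Kᵢ−1)/(1+ψ(Kᵢ−1)) = 0.
Check two-phase: ΣzᵢKᵢ = 1.742 > 1 and Σzᵢ/Kᵢ = 1.174 > 1, so g(0) = 0.742 > 0 and g(1) = -0.174 < 0.
Iterate (Newton) starting at ψ = 0.67:
  ψ = 0.670: g = 0.0282, g' = -0.598 → ψ = 0.717
Converged at ψ = 0.717.
Then V = ψ·F = 0.7174·482 = 345.8 mol/h and L = F − V = 136.2 mol/h.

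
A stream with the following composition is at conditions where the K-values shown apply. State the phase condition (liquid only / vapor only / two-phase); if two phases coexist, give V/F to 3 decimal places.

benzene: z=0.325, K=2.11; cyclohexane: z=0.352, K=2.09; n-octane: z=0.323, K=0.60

vapor only

ΣzᵢKᵢ = 1.615; Σzᵢ/Kᵢ = 0.861.
Since Σzᵢ/Kᵢ < 1 the mixture is above its dew point — single vapor phase.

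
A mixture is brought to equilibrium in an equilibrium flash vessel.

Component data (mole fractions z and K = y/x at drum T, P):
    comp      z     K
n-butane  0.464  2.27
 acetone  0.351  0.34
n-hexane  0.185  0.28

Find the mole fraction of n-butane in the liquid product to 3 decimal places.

x_n-butane = 0.349

Let ψ = V/F and solve Σ zᵢ(Kᵢ−1)/(1+ψ(Kᵢ−1)) = 0.
g(0) = ΣzᵢKᵢ − 1 = 0.224 and g(1) = 1 − Σzᵢ/Kᵢ = -0.897, so a root lies in (0, 1).
Iterate (Newton) starting at ψ = 0.42:
  ψ = 0.420: g = -0.1271, g' = -0.808 → ψ = 0.263
  ψ = 0.263: g = -0.0026, g' = -0.790 → ψ = 0.259
Converged at ψ = 0.259.
Compositions from xᵢ = zᵢ/(1+ψ(Kᵢ−1)), yᵢ = Kᵢxᵢ:
  n-butane: x = 0.349, y = 0.792
  acetone: x = 0.423, y = 0.144
  n-hexane: x = 0.227, y = 0.064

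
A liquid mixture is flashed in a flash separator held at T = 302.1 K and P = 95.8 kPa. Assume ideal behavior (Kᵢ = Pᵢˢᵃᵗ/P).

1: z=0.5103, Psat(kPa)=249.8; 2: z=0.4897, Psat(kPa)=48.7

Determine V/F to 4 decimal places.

V/F = 0.7333

Raoult's law: Kᵢ = Pᵢˢᵃᵗ/P = Pᵢˢᵃᵗ/95.8.
  K_1 = 249.8/95.8 = 2.607516, K_2 = 48.7/95.8 = 0.508351
Iterate (Newton) starting at V/F = 0.4:
  V/F = 0.4000: g = 0.19958, g' = -0.6719 → V/F = 0.6970
  V/F = 0.6970: g = 0.02057, g' = -0.5672 → V/F = 0.7333
Converged at V/F = 0.7333.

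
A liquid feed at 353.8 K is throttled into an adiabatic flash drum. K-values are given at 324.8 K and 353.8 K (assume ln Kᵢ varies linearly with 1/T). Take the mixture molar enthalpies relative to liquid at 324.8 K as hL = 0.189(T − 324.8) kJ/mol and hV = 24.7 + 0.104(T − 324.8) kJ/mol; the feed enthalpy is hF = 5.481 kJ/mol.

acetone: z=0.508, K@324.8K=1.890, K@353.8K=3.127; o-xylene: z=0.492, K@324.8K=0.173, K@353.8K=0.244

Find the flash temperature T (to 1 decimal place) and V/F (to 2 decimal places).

T = 330.7 K, V/F = 0.18

Adiabatic flash: solve Rachford–Rice at each trial T, then check hF = ψ·hV(T) + (1−ψ)·hL(T).
  T = 324.8 K: K = (1.890, 0.173), RR gives ψ = 0.061, H_out = 1.518 kJ/mol
  T = 353.8 K: K = (3.127, 0.244), RR gives ψ = 0.441, H_out = 15.279 kJ/mol
  T = 339.3 K: K = (2.457, 0.207), RR gives ψ = 0.303, H_out = 9.851 kJ/mol
  T = 332.1 K: K = (2.163, 0.190), RR gives ψ = 0.204, H_out = 6.291 kJ/mol
  T = 328.5 K: K = (2.025, 0.181), RR gives ψ = 0.141, H_out = 4.131 kJ/mol
  T = 330.3 K: K = (2.094, 0.186), RR gives ψ = 0.174, H_out = 5.251 kJ/mol
Linear interpolation between T = 330.3 (H_out = 5.251) and T = 332.1 (H_out = 6.291) on hF = 5.481 gives T ≈ 330.7 K, at which ψ = 0.18.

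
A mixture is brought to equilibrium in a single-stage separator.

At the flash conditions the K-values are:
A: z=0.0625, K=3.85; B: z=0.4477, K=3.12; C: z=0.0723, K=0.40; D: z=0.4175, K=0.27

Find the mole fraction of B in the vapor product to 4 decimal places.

Material balance + equilibrium reduce to Σ zᵢ(Kᵢ−1)/(1+V/F(Kᵢ−1)) = 0.
g(0) = ΣzᵢKᵢ − 1 = 0.7791 and g(1) = 1 − Σzᵢ/Kᵢ = -0.8868, so a root lies in (0, 1).
Iterate (Newton) starting at V/F = 0.5:
  V/F = 0.5000: g = -0.00774, g' = -1.1654 → V/F = 0.4934
Converged at V/F = 0.4934.
Compositions from xᵢ = zᵢ/(1+V/F(Kᵢ−1)), yᵢ = Kᵢxᵢ:
  A: x = 0.0260, y = 0.1000
  B: x = 0.2188, y = 0.6827
  C: x = 0.1027, y = 0.0411
  D: x = 0.6525, y = 0.1762

y_B = 0.6827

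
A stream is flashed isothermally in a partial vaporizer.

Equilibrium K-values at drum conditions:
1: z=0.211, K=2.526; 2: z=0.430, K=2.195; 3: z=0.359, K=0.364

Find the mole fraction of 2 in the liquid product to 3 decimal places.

Material balance + equilibrium reduce to Σ zᵢ(Kᵢ−1)/(1+V/F(Kᵢ−1)) = 0.
Feasibility: ΣzᵢKᵢ = 1.608, Σzᵢ/Kᵢ = 1.266 — both > 1, two phases present.
Newton iteration, V/F⁰ = 0.4:
  V/F = 0.400: g = 0.2414, g' = -0.732 → V/F = 0.730
  V/F = 0.730: g = 0.0007, g' = -0.791 → V/F = 0.731
Converged at V/F = 0.731.
Compositions from xᵢ = zᵢ/(1+V/F(Kᵢ−1)), yᵢ = Kᵢxᵢ:
  1: x = 0.100, y = 0.252
  2: x = 0.230, y = 0.504
  3: x = 0.671, y = 0.244

x_2 = 0.230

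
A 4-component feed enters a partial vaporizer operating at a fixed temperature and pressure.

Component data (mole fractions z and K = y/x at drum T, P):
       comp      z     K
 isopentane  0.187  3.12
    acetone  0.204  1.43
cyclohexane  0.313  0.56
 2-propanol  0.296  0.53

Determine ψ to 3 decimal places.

Material balance + equilibrium reduce to Σ zᵢ(Kᵢ−1)/(1+ψ(Kᵢ−1)) = 0.
Check two-phase: ΣzᵢKᵢ = 1.207 > 1 and Σzᵢ/Kᵢ = 1.320 > 1, so g(0) = 0.207 > 0 and g(1) = -0.320 < 0.
Newton–Raphson from ψ = 0.5:
  ψ = 0.500: g = -0.0938, g' = -0.435 → ψ = 0.284
  ψ = 0.284: g = 0.0075, g' = -0.523 → ψ = 0.299
Converged at ψ = 0.299.

ψ = 0.299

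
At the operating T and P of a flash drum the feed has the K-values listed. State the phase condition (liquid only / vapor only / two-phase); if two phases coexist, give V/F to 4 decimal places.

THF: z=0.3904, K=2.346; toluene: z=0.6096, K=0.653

two-phase, V/F = 0.6722

ΣzᵢKᵢ = 1.3139; Σzᵢ/Kᵢ = 1.0999.
Both exceed 1, so a two-phase solution exists.
Rachford–Rice: g(ψ) = Σ zᵢ(Kᵢ−1)/(1+ψ(Kᵢ−1)) = 0.
Iterate (Newton) starting at ψ = 0.5:
  ψ = 0.5000: g = 0.05816, g' = -0.3602 → ψ = 0.6615
  ψ = 0.6615: g = 0.00343, g' = -0.3216 → ψ = 0.6721
  ψ = 0.6721: g = 0.00001, g' = -0.3198 → ψ = 0.6722
Converged at ψ = 0.6722.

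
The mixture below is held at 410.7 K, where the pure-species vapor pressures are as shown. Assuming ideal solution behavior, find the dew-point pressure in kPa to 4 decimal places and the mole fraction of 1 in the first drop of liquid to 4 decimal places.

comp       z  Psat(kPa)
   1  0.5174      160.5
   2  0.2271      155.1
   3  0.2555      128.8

Pdew = 149.8893 kPa, x_1 = 0.4832

At the dew point ψ → 1, so Σzᵢ/Kᵢ = 1 with Kᵢ = Pᵢˢᵃᵗ/P ⇒ 1/P = Σzᵢ/Pᵢˢᵃᵗ.
1/P = 0.5174/160.5 + 0.2271/155.1 + 0.2555/128.8 = 0.0066716 ⇒ P = 149.8893 kPa
xᵢ = zᵢP/Pᵢˢᵃᵗ ⇒ x_1 = 0.5174·149.8893/160.5 = 0.4832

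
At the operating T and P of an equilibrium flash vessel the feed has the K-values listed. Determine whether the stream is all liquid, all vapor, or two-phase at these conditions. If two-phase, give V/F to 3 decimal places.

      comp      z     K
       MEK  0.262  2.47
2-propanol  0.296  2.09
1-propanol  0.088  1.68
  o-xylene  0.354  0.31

ΣzᵢKᵢ = 1.523; Σzᵢ/Kᵢ = 1.442.
Both exceed 1, so a two-phase solution exists.
Rachford–Rice: g(ψ) = Σ zᵢ(Kᵢ−1)/(1+ψ(Kᵢ−1)) = 0.
Newton–Raphson from ψ = 0.5:
  ψ = 0.500: g = 0.1026, g' = -0.751 → ψ = 0.637
  ψ = 0.637: g = -0.0044, g' = -0.829 → ψ = 0.631
Converged at ψ = 0.631.

two-phase, V/F = 0.631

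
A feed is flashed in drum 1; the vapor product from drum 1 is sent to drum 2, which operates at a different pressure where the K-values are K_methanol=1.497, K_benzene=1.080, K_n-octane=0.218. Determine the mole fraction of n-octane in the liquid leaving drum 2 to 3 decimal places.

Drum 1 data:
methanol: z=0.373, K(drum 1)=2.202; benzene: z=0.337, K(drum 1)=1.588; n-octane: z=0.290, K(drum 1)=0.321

x_n-octane (drum 2) = 0.270

Drum 1:
Rachford–Rice: g(ψ₁) = Σ zᵢ(Kᵢ−1)/(1+ψ₁(Kᵢ−1)) = 0.
Check two-phase: ΣzᵢKᵢ = 1.450 > 1 and Σzᵢ/Kᵢ = 1.285 > 1, so g(0) = 0.450 > 0 and g(1) = -0.285 < 0.
Newton–Raphson from ψ₁ = 0.5:
  ψ₁ = 0.500: g = 0.1351, g' = -0.586 → ψ₁ = 0.730
  ψ₁ = 0.730: g = -0.0132, g' = -0.736 → ψ₁ = 0.712
Converged at ψ₁ = 0.712.
Drum-1 compositions:
  methanol: x = 0.201, y = 0.443
  benzene: x = 0.238, y = 0.377
  n-octane: x = 0.561, y = 0.180
Drum-2 feed = drum-1 vapor: z₂ = (0.4426, 0.3772, 0.1802).
Drum 2:
Iterate (Newton) starting at ψ₂ = 0.41:
  ψ₂ = 0.410: g = 0.0045, g' = -0.316 → ψ₂ = 0.424
Converged at ψ₂ = 0.424.
  methanol: x = 0.366, y = 0.547
  benzene: x = 0.365, y = 0.394
  n-octane: x = 0.270, y = 0.059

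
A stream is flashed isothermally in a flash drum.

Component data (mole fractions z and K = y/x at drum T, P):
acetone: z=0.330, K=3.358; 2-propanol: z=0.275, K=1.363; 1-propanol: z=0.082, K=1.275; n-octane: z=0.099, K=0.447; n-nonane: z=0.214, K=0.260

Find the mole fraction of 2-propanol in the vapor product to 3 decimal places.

y_2-propanol = 0.302

Newton–Raphson from V/F = 0.47:
  V/F = 0.470: g = 0.1576, g' = -0.775 → V/F = 0.673
  V/F = 0.673: g = -0.0029, g' = -0.844 → V/F = 0.670
Converged at V/F = 0.670.
Compositions from xᵢ = zᵢ/(1+V/F(Kᵢ−1)), yᵢ = Kᵢxᵢ:
  acetone: x = 0.128, y = 0.430
  2-propanol: x = 0.221, y = 0.302
  1-propanol: x = 0.069, y = 0.088
  n-octane: x = 0.157, y = 0.070
  n-nonane: x = 0.424, y = 0.110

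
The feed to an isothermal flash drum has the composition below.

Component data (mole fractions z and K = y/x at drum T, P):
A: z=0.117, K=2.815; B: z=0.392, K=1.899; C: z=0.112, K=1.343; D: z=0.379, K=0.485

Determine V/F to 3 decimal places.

V/F = 0.778

Rachford–Rice: g(V/F) = Σ zᵢ(Kᵢ−1)/(1+V/F(Kᵢ−1)) = 0.
g(0) = ΣzᵢKᵢ − 1 = 0.408 and g(1) = 1 − Σzᵢ/Kᵢ = -0.113, so a root lies in (0, 1).
Iterate (Newton) starting at V/F = 0.69:
  V/F = 0.690: g = 0.0401, g' = -0.447 → V/F = 0.780
  V/F = 0.780: g = -0.0007, g' = -0.464 → V/F = 0.778
Converged at V/F = 0.778.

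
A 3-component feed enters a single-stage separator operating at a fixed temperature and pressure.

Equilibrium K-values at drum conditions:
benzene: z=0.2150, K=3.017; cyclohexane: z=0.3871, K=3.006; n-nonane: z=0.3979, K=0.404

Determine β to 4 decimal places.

Let β = V/F and solve Σ zᵢ(Kᵢ−1)/(1+β(Kᵢ−1)) = 0.
Feasibility: ΣzᵢKᵢ = 1.9730, Σzᵢ/Kᵢ = 1.1849 — both > 1, two phases present.
Newton iteration, β⁰ = 0.33:
  β = 0.3300: g = 0.43238, g' = -1.0982 → β = 0.7237
  β = 0.7237: g = 0.07601, g' = -0.8408 → β = 0.8141
  β = 0.8141: g = -0.00162, g' = -0.8833 → β = 0.8123
Converged at β = 0.8123.

β = 0.8123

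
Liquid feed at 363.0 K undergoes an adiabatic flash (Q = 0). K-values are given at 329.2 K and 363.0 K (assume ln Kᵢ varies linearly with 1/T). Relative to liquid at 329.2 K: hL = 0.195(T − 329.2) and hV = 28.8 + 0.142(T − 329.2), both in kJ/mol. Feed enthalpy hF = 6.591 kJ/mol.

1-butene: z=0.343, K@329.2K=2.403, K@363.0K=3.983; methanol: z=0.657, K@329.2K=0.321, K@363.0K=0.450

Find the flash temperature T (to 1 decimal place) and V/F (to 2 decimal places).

Adiabatic flash: solve Rachford–Rice at each trial T, then check hF = ψ·hV(T) + (1−ψ)·hL(T).
  T = 329.2 K: K = (2.403, 0.321), RR gives ψ = 0.037, H_out = 1.062 kJ/mol
  T = 363.0 K: K = (3.983, 0.450), RR gives ψ = 0.403, H_out = 17.486 kJ/mol
  T = 346.1 K: K = (3.132, 0.383), RR gives ψ = 0.248, H_out = 10.215 kJ/mol
  T = 337.6 K: K = (2.750, 0.351), RR gives ψ = 0.153, H_out = 5.988 kJ/mol
  T = 341.9 K: K = (2.940, 0.367), RR gives ψ = 0.203, H_out = 8.198 kJ/mol
  T = 339.8 K: K = (2.846, 0.359), RR gives ψ = 0.180, H_out = 7.140 kJ/mol
  T = 338.7 K: K = (2.798, 0.355), RR gives ψ = 0.167, H_out = 6.570 kJ/mol
Linear interpolation between T = 338.7 (H_out = 6.570) and T = 339.8 (H_out = 7.140) on hF = 6.591 gives T ≈ 338.7 K, at which ψ = 0.17.

T = 338.7 K, V/F = 0.17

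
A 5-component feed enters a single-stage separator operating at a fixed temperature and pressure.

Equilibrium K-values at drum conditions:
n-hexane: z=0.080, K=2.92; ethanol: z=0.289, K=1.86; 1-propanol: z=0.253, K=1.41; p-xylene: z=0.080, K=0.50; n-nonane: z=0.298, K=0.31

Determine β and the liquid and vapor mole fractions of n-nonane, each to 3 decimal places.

β = 0.449, x_n-nonane = 0.432, y_n-nonane = 0.134

Newton iteration, β⁰ = 0.3:
  β = 0.300: g = 0.0810, g' = -0.541 → β = 0.450
  β = 0.450: g = -0.0006, g' = -0.558 → β = 0.449
Converged at β = 0.449.
Compositions from xᵢ = zᵢ/(1+β(Kᵢ−1)), yᵢ = Kᵢxᵢ:
  n-hexane: x = 0.043, y = 0.125
  ethanol: x = 0.209, y = 0.388
  1-propanol: x = 0.214, y = 0.301
  p-xylene: x = 0.103, y = 0.052
  n-nonane: x = 0.432, y = 0.134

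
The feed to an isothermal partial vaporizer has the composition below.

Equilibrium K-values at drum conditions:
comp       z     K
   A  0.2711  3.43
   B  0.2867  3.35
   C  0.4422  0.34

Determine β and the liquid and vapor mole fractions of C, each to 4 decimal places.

Newton–Raphson from β = 0.5:
  β = 0.5000: g = 0.17158, g' = -1.0901 → β = 0.6574
  β = 0.6574: g = 0.00283, g' = -1.0828 → β = 0.6600
Converged at β = 0.6600.
Compositions from xᵢ = zᵢ/(1+β(Kᵢ−1)), yᵢ = Kᵢxᵢ:
  A: x = 0.1041, y = 0.3571
  B: x = 0.1124, y = 0.3765
  C: x = 0.7835, y = 0.2664

β = 0.6600, x_C = 0.7835, y_C = 0.2664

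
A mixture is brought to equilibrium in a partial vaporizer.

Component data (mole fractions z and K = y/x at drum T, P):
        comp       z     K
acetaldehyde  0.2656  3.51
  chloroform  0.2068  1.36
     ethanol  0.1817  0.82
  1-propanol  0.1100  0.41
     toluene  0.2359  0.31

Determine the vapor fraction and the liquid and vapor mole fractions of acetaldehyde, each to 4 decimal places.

ψ = 0.4744, x_acetaldehyde = 0.1212, y_acetaldehyde = 0.4255

Rachford–Rice: g(ψ) = Σ zᵢ(Kᵢ−1)/(1+ψ(Kᵢ−1)) = 0.
Check two-phase: ΣzᵢKᵢ = 1.4807 > 1 and Σzᵢ/Kᵢ = 1.4786 > 1, so g(0) = 0.4807 > 0 and g(1) = -0.4786 < 0.
Iterate (Newton) starting at ψ = 0.5:
  ψ = 0.5000: g = -0.01778, g' = -0.6942 → ψ = 0.4744
Converged at ψ = 0.4744.
Compositions from xᵢ = zᵢ/(1+ψ(Kᵢ−1)), yᵢ = Kᵢxᵢ:
  acetaldehyde: x = 0.1212, y = 0.4255
  chloroform: x = 0.1766, y = 0.2402
  ethanol: x = 0.1987, y = 0.1629
  1-propanol: x = 0.1528, y = 0.0626
  toluene: x = 0.3507, y = 0.1087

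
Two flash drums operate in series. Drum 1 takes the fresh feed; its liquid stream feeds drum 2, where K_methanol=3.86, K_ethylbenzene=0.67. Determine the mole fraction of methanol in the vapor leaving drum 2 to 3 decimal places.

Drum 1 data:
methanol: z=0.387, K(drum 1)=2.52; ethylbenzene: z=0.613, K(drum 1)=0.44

Drum 1:
Let ψ₁ = V/F and solve Σ zᵢ(Kᵢ−1)/(1+ψ₁(Kᵢ−1)) = 0.
Check two-phase: ΣzᵢKᵢ = 1.245 > 1 and Σzᵢ/Kᵢ = 1.547 > 1, so g(0) = 0.245 > 0 and g(1) = -0.547 < 0.
Iterate (Newton) starting at ψ₁ = 0.5:
  ψ₁ = 0.500: g = -0.1426, g' = -0.659 → ψ₁ = 0.284
  ψ₁ = 0.284: g = 0.0028, g' = -0.708 → ψ₁ = 0.288
Converged at ψ₁ = 0.288.
Drum-1 compositions:
  methanol: x = 0.269, y = 0.678
  ethylbenzene: x = 0.731, y = 0.322
Drum-2 feed = drum-1 liquid: z₂ = (0.2692, 0.7308).
Drum 2:
Rachford–Rice: g(ψ₂) = Σ zᵢ(Kᵢ−1)/(1+ψ₂(Kᵢ−1)) = 0.
g(0) = ΣzᵢKᵢ − 1 = 0.529 and g(1) = 1 − Σzᵢ/Kᵢ = -0.160, so a root lies in (0, 1).
Newton iteration, ψ₂⁰ = 0.42:
  ψ₂ = 0.420: g = 0.0699, g' = -0.562 → ψ₂ = 0.544
  ψ₂ = 0.544: g = 0.0072, g' = -0.455 → ψ₂ = 0.560
Converged at ψ₂ = 0.560.
  methanol: x = 0.103, y = 0.399
  ethylbenzene: x = 0.897, y = 0.601

y_methanol (drum 2) = 0.399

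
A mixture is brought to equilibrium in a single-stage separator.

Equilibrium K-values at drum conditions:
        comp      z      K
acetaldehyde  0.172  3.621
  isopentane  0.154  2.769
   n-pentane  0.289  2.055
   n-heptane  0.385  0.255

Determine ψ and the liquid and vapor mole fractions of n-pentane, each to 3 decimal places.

Material balance + equilibrium reduce to Σ zᵢ(Kᵢ−1)/(1+ψ(Kᵢ−1)) = 0.
Check two-phase: ΣzᵢKᵢ = 1.741 > 1 and Σzᵢ/Kᵢ = 1.754 > 1, so g(0) = 0.741 > 0 and g(1) = -0.754 < 0.
Newton iteration, ψ⁰ = 0.44:
  ψ = 0.440: g = 0.1441, g' = -1.030 → ψ = 0.580
  ψ = 0.580: g = -0.0024, g' = -1.090 → ψ = 0.578
Converged at ψ = 0.578.
Compositions from xᵢ = zᵢ/(1+ψ(Kᵢ−1)), yᵢ = Kᵢxᵢ:
  acetaldehyde: x = 0.068, y = 0.248
  isopentane: x = 0.076, y = 0.211
  n-pentane: x = 0.180, y = 0.369
  n-heptane: x = 0.676, y = 0.172

ψ = 0.578, x_n-pentane = 0.180, y_n-pentane = 0.369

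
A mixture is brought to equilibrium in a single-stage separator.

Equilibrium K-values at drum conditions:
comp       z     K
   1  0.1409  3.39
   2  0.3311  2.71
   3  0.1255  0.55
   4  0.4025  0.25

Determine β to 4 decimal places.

β = 0.4079

Rachford–Rice: g(β) = Σ zᵢ(Kᵢ−1)/(1+β(Kᵢ−1)) = 0.
Check two-phase: ΣzᵢKᵢ = 1.5446 > 1 and Σzᵢ/Kᵢ = 2.0019 > 1, so g(0) = 0.5446 > 0 and g(1) = -1.0019 < 0.
Newton–Raphson from β = 0.5:
  β = 0.5000: g = -0.09723, g' = -1.0703 → β = 0.4092
  β = 0.4092: g = -0.00137, g' = -1.0503 → β = 0.4079
Converged at β = 0.4079.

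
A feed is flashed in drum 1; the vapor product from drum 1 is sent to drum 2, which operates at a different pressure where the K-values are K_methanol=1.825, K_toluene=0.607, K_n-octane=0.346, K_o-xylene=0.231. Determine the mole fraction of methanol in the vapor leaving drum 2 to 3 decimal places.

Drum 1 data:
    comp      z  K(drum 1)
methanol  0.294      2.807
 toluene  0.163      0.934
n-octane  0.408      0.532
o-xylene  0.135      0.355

y_methanol (drum 2) = 0.761

Drum 1:
Material balance + equilibrium reduce to Σ zᵢ(Kᵢ−1)/(1+ψ₁(Kᵢ−1)) = 0.
g(0) = ΣzᵢKᵢ − 1 = 0.242 and g(1) = 1 − Σzᵢ/Kᵢ = -0.426, so a root lies in (0, 1).
Newton iteration, ψ₁⁰ = 0.7:
  ψ₁ = 0.700: g = -0.2194, g' = -0.572 → ψ₁ = 0.317
  ψ₁ = 0.317: g = -0.0066, g' = -0.601 → ψ₁ = 0.306
Converged at ψ₁ = 0.306.
Drum-1 compositions:
  methanol: x = 0.189, y = 0.532
  toluene: x = 0.166, y = 0.155
  n-octane: x = 0.476, y = 0.253
  o-xylene: x = 0.168, y = 0.060
Drum-2 feed = drum-1 vapor: z₂ = (0.5316, 0.1554, 0.2533, 0.0597).
Drum 2:
Let ψ₂ = V/F and solve Σ zᵢ(Kᵢ−1)/(1+ψ₂(Kᵢ−1)) = 0.
g(0) = ΣzᵢKᵢ − 1 = 0.166 and g(1) = 1 − Σzᵢ/Kᵢ = -0.538, so a root lies in (0, 1).
Newton iteration, ψ₂⁰ = 0.5:
  ψ₂ = 0.500: g = -0.0862, g' = -0.551 → ψ₂ = 0.344
  ψ₂ = 0.344: g = -0.0049, g' = -0.497 → ψ₂ = 0.334
Converged at ψ₂ = 0.334.
  methanol: x = 0.417, y = 0.761
  toluene: x = 0.179, y = 0.109
  n-octane: x = 0.324, y = 0.112
  o-xylene: x = 0.080, y = 0.019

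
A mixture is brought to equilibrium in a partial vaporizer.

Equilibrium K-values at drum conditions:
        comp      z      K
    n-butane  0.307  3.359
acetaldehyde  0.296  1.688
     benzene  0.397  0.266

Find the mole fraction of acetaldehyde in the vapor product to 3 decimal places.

Let β = V/F and solve Σ zᵢ(Kᵢ−1)/(1+β(Kᵢ−1)) = 0.
Check two-phase: ΣzᵢKᵢ = 1.636 > 1 and Σzᵢ/Kᵢ = 1.759 > 1, so g(0) = 0.636 > 0 and g(1) = -0.759 < 0.
Newton–Raphson from β = 0.5:
  β = 0.500: g = 0.0235, g' = -0.971 → β = 0.524
Converged at β = 0.524.
Compositions from xᵢ = zᵢ/(1+β(Kᵢ−1)), yᵢ = Kᵢxᵢ:
  n-butane: x = 0.137, y = 0.461
  acetaldehyde: x = 0.218, y = 0.367
  benzene: x = 0.645, y = 0.172

y_acetaldehyde = 0.367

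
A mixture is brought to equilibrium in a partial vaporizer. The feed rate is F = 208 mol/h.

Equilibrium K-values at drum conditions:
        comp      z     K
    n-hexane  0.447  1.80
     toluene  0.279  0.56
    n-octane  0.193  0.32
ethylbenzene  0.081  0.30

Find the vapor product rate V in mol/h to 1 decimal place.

Rachford–Rice: g(ψ) = Σ zᵢ(Kᵢ−1)/(1+ψ(Kᵢ−1)) = 0.
Check two-phase: ΣzᵢKᵢ = 1.047 > 1 and Σzᵢ/Kᵢ = 1.620 > 1, so g(0) = 0.047 > 0 and g(1) = -0.620 < 0.
Iterate (Newton) starting at ψ = 0.64:
  ψ = 0.640: g = -0.2695, g' = -0.640 → ψ = 0.219
  ψ = 0.219: g = -0.0527, g' = -0.452 → ψ = 0.102
Converged at ψ = 0.102.
Then V = ψ·F = 0.1020·208 = 21.2 mol/h and L = F − V = 186.8 mol/h.

V = 21.2 mol/h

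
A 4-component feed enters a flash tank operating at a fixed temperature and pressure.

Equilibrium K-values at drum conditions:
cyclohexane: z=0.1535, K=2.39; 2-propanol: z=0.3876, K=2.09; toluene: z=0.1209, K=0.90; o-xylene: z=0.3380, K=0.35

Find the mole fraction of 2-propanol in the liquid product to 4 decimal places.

Material balance + equilibrium reduce to Σ zᵢ(Kᵢ−1)/(1+ψ(Kᵢ−1)) = 0.
Feasibility: ΣzᵢKᵢ = 1.4041, Σzᵢ/Kᵢ = 1.3497 — both > 1, two phases present.
Newton iteration, ψ⁰ = 0.69:
  ψ = 0.6900: g = -0.06131, g' = -0.6982 → ψ = 0.6022
  ψ = 0.6022: g = -0.00266, g' = -0.6427 → ψ = 0.5980
Converged at ψ = 0.5980.
Compositions from xᵢ = zᵢ/(1+ψ(Kᵢ−1)), yᵢ = Kᵢxᵢ:
  cyclohexane: x = 0.0838, y = 0.2003
  2-propanol: x = 0.2346, y = 0.4904
  toluene: x = 0.1286, y = 0.1157
  o-xylene: x = 0.5529, y = 0.1935

x_2-propanol = 0.2346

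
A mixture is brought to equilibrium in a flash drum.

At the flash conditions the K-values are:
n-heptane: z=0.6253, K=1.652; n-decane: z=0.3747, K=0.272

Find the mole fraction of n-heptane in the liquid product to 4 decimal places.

Material balance + equilibrium reduce to Σ zᵢ(Kᵢ−1)/(1+β(Kᵢ−1)) = 0.
Check two-phase: ΣzᵢKᵢ = 1.1349 > 1 and Σzᵢ/Kᵢ = 1.7561 > 1, so g(0) = 0.1349 > 0 and g(1) = -0.7561 < 0.
Binary case is linear: z₁(K₁−1)(1+β(K₂−1)) + z₂(K₂−1)(1+β(K₁−1)) = 0
⇒ β = [z₁(K₁−1)+z₂(K₂−1)] / [−(K₁−1)(K₂−1)] = 0.13491/0.47466 = 0.2842
Compositions from xᵢ = zᵢ/(1+β(Kᵢ−1)), yᵢ = Kᵢxᵢ:
  n-heptane: x = 0.5275, y = 0.8715
  n-decane: x = 0.4725, y = 0.1285

x_n-heptane = 0.5275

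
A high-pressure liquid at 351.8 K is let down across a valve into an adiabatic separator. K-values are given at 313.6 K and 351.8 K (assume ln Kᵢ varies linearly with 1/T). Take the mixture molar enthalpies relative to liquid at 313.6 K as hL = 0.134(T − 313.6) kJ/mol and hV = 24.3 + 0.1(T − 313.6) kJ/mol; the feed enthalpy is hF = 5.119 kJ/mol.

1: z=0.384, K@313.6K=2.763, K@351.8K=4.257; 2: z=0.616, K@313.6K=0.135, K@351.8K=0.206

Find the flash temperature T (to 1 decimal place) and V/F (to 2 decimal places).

T = 323.1 K, V/F = 0.16

Adiabatic flash: solve Rachford–Rice at each trial T, then check hF = ψ·hV(T) + (1−ψ)·hL(T).
  T = 313.6 K: K = (2.763, 0.135), RR gives ψ = 0.095, H_out = 2.297 kJ/mol
  T = 351.8 K: K = (4.257, 0.206), RR gives ψ = 0.294, H_out = 11.893 kJ/mol
  T = 332.7 K: K = (3.472, 0.169), RR gives ψ = 0.213, H_out = 7.593 kJ/mol
  T = 323.1 K: K = (3.106, 0.151), RR gives ψ = 0.160, H_out = 5.109 kJ/mol
  T = 327.9 K: K = (3.287, 0.160), RR gives ψ = 0.188, H_out = 6.387 kJ/mol
  T = 325.5 K: K = (3.196, 0.156), RR gives ψ = 0.174, H_out = 5.758 kJ/mol
Linear interpolation between T = 323.1 (H_out = 5.109) and T = 325.5 (H_out = 5.758) on hF = 5.119 gives T ≈ 323.1 K, at which ψ = 0.16.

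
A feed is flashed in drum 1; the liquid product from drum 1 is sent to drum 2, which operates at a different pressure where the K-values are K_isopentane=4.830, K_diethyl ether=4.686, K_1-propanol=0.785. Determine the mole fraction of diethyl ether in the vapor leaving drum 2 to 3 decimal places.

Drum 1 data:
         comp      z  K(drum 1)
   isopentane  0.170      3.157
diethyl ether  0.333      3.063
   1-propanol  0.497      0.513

y_diethyl ether (drum 2) = 0.172

Drum 1:
Let ψ₁ = V/F and solve Σ zᵢ(Kᵢ−1)/(1+ψ₁(Kᵢ−1)) = 0.
g(0) = ΣzᵢKᵢ − 1 = 0.812 and g(1) = 1 − Σzᵢ/Kᵢ = -0.131, so a root lies in (0, 1).
Newton iteration, ψ₁⁰ = 0.5:
  ψ₁ = 0.500: g = 0.1946, g' = -0.732 → ψ₁ = 0.766
  ψ₁ = 0.766: g = 0.0186, g' = -0.625 → ψ₁ = 0.796
Converged at ψ₁ = 0.796.
Drum-1 compositions:
  isopentane: x = 0.063, y = 0.198
  diethyl ether: x = 0.126, y = 0.386
  1-propanol: x = 0.811, y = 0.416
Drum-2 feed = drum-1 liquid: z₂ = (0.0626, 0.1261, 0.8113).
Drum 2:
Rachford–Rice: g(ψ₂) = Σ zᵢ(Kᵢ−1)/(1+ψ₂(Kᵢ−1)) = 0.
Check two-phase: ΣzᵢKᵢ = 1.530 > 1 and Σzᵢ/Kᵢ = 1.073 > 1, so g(0) = 0.530 > 0 and g(1) = -0.073 < 0.
Iterate (Newton) starting at ψ₂ = 0.5:
  ψ₂ = 0.500: g = 0.0503, g' = -0.367 → ψ₂ = 0.637
  ψ₂ = 0.637: g = 0.0064, g' = -0.281 → ψ₂ = 0.660
Converged at ψ₂ = 0.660.
  isopentane: x = 0.018, y = 0.086
  diethyl ether: x = 0.037, y = 0.172
  1-propanol: x = 0.946, y = 0.742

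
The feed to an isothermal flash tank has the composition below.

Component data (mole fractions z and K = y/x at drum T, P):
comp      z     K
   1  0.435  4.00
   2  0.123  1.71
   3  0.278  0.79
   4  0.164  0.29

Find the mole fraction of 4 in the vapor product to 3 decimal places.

y_4 = 0.135

Let ψ = V/F and solve Σ zᵢ(Kᵢ−1)/(1+ψ(Kᵢ−1)) = 0.
Feasibility: ΣzᵢKᵢ = 2.218, Σzᵢ/Kᵢ = 1.098 — both > 1, two phases present.
Newton–Raphson from ψ = 0.55:
  ψ = 0.550: g = 0.2982, g' = -0.828 → ψ = 0.910
  ψ = 0.910: g = 0.0015, g' = -0.984 → ψ = 0.912
Converged at ψ = 0.912.
Compositions from xᵢ = zᵢ/(1+ψ(Kᵢ−1)), yᵢ = Kᵢxᵢ:
  1: x = 0.116, y = 0.466
  2: x = 0.075, y = 0.128
  3: x = 0.344, y = 0.272
  4: x = 0.465, y = 0.135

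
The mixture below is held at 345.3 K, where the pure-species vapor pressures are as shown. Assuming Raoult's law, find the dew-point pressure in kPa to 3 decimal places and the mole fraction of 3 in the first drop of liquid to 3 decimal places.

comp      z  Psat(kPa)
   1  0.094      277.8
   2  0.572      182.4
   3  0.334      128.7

At the dew point ψ → 1, so Σzᵢ/Kᵢ = 1 with Kᵢ = Pᵢˢᵃᵗ/P ⇒ 1/P = Σzᵢ/Pᵢˢᵃᵗ.
1/P = 0.094/277.8 + 0.572/182.4 + 0.334/128.7 = 0.006070 ⇒ P = 164.758 kPa
xᵢ = zᵢP/Pᵢˢᵃᵗ ⇒ x_3 = 0.334·164.758/128.7 = 0.428

Pdew = 164.758 kPa, x_3 = 0.428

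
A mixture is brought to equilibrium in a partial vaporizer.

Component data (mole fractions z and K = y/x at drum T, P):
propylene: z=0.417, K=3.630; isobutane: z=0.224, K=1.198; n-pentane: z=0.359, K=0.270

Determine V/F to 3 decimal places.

V/F = 0.599

Rachford–Rice: g(V/F) = Σ zᵢ(Kᵢ−1)/(1+V/F(Kᵢ−1)) = 0.
Feasibility: ΣzᵢKᵢ = 1.879, Σzᵢ/Kᵢ = 1.631 — both > 1, two phases present.
Newton–Raphson from V/F = 0.42:
  V/F = 0.420: g = 0.1841, g' = -1.057 → V/F = 0.594
  V/F = 0.594: g = 0.0048, g' = -1.043 → V/F = 0.599
Converged at V/F = 0.599.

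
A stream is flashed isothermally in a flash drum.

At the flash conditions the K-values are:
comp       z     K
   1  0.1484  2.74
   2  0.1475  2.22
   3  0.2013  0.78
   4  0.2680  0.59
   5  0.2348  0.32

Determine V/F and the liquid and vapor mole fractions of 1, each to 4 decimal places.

V/F = 0.1759, x_1 = 0.1136, y_1 = 0.3113

Rachford–Rice: g(V/F) = Σ zᵢ(Kᵢ−1)/(1+V/F(Kᵢ−1)) = 0.
Check two-phase: ΣzᵢKᵢ = 1.1243 > 1 and Σzᵢ/Kᵢ = 1.5667 > 1, so g(0) = 0.1243 > 0 and g(1) = -0.5667 < 0.
Iterate (Newton) starting at V/F = 0.5:
  V/F = 0.5000: g = -0.18003, g' = -0.5460 → V/F = 0.1703
  V/F = 0.1703: g = 0.00349, g' = -0.6194 → V/F = 0.1759
Converged at V/F = 0.1759.
Compositions from xᵢ = zᵢ/(1+V/F(Kᵢ−1)), yᵢ = Kᵢxᵢ:
  1: x = 0.1136, y = 0.3113
  2: x = 0.1214, y = 0.2696
  3: x = 0.2094, y = 0.1633
  4: x = 0.2888, y = 0.1704
  5: x = 0.2667, y = 0.0853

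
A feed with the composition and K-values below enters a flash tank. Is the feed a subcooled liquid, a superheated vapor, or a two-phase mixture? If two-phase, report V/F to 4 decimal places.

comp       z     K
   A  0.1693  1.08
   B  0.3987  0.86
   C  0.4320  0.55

subcooled liquid

ΣzᵢKᵢ = 0.7633; Σzᵢ/Kᵢ = 1.4058.
Since ΣzᵢKᵢ < 1 the mixture is below its bubble point — single liquid phase.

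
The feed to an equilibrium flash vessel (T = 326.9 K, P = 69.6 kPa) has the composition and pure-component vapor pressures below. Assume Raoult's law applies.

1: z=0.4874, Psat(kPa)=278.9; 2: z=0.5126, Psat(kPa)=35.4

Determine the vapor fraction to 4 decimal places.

Raoult's law: Kᵢ = Pᵢˢᵃᵗ/P = Pᵢˢᵃᵗ/69.6.
  K_1 = 278.9/69.6 = 4.007184, K_2 = 35.4/69.6 = 0.508621
Rachford–Rice: g(ψ) = Σ zᵢ(Kᵢ−1)/(1+ψ(Kᵢ−1)) = 0.
Check two-phase: ΣzᵢKᵢ = 2.2138 > 1 and Σzᵢ/Kᵢ = 1.1295 > 1, so g(0) = 1.2138 > 0 and g(1) = -0.1295 < 0.
Iterate (Newton) starting at ψ = 0.39:
  ψ = 0.3900: g = 0.36297, g' = -1.1230 → ψ = 0.7132
  ψ = 0.7132: g = 0.07830, g' = -0.7390 → ψ = 0.8192
  ψ = 0.8192: g = 0.00164, g' = -0.7142 → ψ = 0.8214
Converged at ψ = 0.8214.

ψ = 0.8214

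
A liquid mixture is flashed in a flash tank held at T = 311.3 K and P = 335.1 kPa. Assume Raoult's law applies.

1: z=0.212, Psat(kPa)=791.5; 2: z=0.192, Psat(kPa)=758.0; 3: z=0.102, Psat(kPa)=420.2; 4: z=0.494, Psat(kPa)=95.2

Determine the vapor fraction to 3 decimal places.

ψ = 0.241

Raoult's law: Kᵢ = Pᵢˢᵃᵗ/P = Pᵢˢᵃᵗ/335.1.
  K_1 = 791.5/335.1 = 2.36198, K_2 = 758.0/335.1 = 2.26201, K_3 = 420.2/335.1 = 1.25395, K_4 = 95.2/335.1 = 0.28409
Let ψ = V/F and solve Σ zᵢ(Kᵢ−1)/(1+ψ(Kᵢ−1)) = 0.
Check two-phase: ΣzᵢKᵢ = 1.203 > 1 and Σzᵢ/Kᵢ = 1.995 > 1, so g(0) = 0.203 > 0 and g(1) = -0.995 < 0.
Newton–Raphson from ψ = 0.34:
  ψ = 0.340: g = -0.0767, g' = -0.781 → ψ = 0.242
  ψ = 0.242: g = -0.0005, g' = -0.778 → ψ = 0.241
Converged at ψ = 0.241.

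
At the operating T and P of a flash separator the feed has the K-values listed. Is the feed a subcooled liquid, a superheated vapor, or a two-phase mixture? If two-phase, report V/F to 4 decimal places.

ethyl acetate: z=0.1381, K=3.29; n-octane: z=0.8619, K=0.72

two-phase, V/F = 0.1168

ΣzᵢKᵢ = 1.0749; Σzᵢ/Kᵢ = 1.2391.
Both exceed 1, so a two-phase solution exists.
Let ψ = V/F and solve Σ zᵢ(Kᵢ−1)/(1+ψ(Kᵢ−1)) = 0.
Binary case is linear: z₁(K₁−1)(1+ψ(K₂−1)) + z₂(K₂−1)(1+ψ(K₁−1)) = 0
⇒ ψ = [z₁(K₁−1)+z₂(K₂−1)] / [−(K₁−1)(K₂−1)] = 0.07492/0.64120 = 0.1168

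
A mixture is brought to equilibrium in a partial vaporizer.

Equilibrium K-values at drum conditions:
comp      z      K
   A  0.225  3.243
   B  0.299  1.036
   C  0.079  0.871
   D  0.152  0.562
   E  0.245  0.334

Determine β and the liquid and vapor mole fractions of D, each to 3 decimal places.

β = 0.335, x_D = 0.178, y_D = 0.100

Rachford–Rice: g(β) = Σ zᵢ(Kᵢ−1)/(1+β(Kᵢ−1)) = 0.
g(0) = ΣzᵢKᵢ − 1 = 0.276 and g(1) = 1 − Σzᵢ/Kᵢ = -0.453, so a root lies in (0, 1).
Iterate (Newton) starting at β = 0.5:
  β = 0.500: g = -0.0923, g' = -0.545 → β = 0.331
  β = 0.331: g = 0.0026, g' = -0.594 → β = 0.335
Converged at β = 0.335.
Compositions from xᵢ = zᵢ/(1+β(Kᵢ−1)), yᵢ = Kᵢxᵢ:
  A: x = 0.128, y = 0.417
  B: x = 0.295, y = 0.306
  C: x = 0.083, y = 0.072
  D: x = 0.178, y = 0.100
  E: x = 0.315, y = 0.105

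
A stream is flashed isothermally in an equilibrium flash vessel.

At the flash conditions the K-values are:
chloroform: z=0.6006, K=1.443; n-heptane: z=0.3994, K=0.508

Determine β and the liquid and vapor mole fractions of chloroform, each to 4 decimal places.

β = 0.3192, x_chloroform = 0.5262, y_chloroform = 0.7593

Rachford–Rice: g(β) = Σ zᵢ(Kᵢ−1)/(1+β(Kᵢ−1)) = 0.
g(0) = ΣzᵢKᵢ − 1 = 0.0696 and g(1) = 1 − Σzᵢ/Kᵢ = -0.2024, so a root lies in (0, 1).
Iterate (Newton) starting at β = 0.5:
  β = 0.5000: g = -0.04280, g' = -0.2491 → β = 0.3282
  β = 0.3282: g = -0.00204, g' = -0.2273 → β = 0.3192
Converged at β = 0.3192.
Compositions from xᵢ = zᵢ/(1+β(Kᵢ−1)), yᵢ = Kᵢxᵢ:
  chloroform: x = 0.5262, y = 0.7593
  n-heptane: x = 0.4738, y = 0.2407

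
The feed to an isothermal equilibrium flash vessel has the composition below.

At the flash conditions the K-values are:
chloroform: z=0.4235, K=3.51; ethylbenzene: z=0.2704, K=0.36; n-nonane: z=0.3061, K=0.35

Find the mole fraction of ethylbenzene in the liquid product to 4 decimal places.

Rachford–Rice: g(ψ) = Σ zᵢ(Kᵢ−1)/(1+ψ(Kᵢ−1)) = 0.
Feasibility: ΣzᵢKᵢ = 1.6910, Σzᵢ/Kᵢ = 1.7463 — both > 1, two phases present.
Iterate (Newton) starting at ψ = 0.43:
  ψ = 0.4300: g = -0.00369, g' = -1.0771 → ψ = 0.4266
Converged at ψ = 0.4266.
Compositions from xᵢ = zᵢ/(1+ψ(Kᵢ−1)), yᵢ = Kᵢxᵢ:
  chloroform: x = 0.2045, y = 0.7179
  ethylbenzene: x = 0.3719, y = 0.1339
  n-nonane: x = 0.4235, y = 0.1482

x_ethylbenzene = 0.3719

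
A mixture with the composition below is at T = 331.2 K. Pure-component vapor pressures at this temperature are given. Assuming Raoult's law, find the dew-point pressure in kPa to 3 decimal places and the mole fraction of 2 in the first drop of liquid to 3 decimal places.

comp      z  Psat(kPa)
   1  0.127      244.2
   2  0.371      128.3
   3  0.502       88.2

At the dew point ψ → 1, so Σzᵢ/Kᵢ = 1 with Kᵢ = Pᵢˢᵃᵗ/P ⇒ 1/P = Σzᵢ/Pᵢˢᵃᵗ.
1/P = 0.127/244.2 + 0.371/128.3 + 0.502/88.2 = 0.009103 ⇒ P = 109.850 kPa
xᵢ = zᵢP/Pᵢˢᵃᵗ ⇒ x_2 = 0.371·109.850/128.3 = 0.318

Pdew = 109.850 kPa, x_2 = 0.318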